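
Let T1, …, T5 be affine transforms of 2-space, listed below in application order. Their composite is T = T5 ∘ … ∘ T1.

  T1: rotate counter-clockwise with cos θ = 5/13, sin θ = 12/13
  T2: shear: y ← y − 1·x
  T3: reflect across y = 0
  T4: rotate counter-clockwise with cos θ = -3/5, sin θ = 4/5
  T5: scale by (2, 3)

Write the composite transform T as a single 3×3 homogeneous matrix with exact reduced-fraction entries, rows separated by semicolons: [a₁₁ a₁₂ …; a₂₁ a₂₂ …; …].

T1 = [5/13 -12/13 0; 12/13 5/13 0; 0 0 1]
T2·T1 = [5/13 -12/13 0; 7/13 17/13 0; 0 0 1]
T3·…·T1 = [5/13 -12/13 0; -7/13 -17/13 0; 0 0 1]
T4·…·T1 = [1/5 8/5 0; 41/65 3/65 0; 0 0 1]
T5·…·T1 = [2/5 16/5 0; 123/65 9/65 0; 0 0 1]

T = [2/5 16/5 0; 123/65 9/65 0; 0 0 1]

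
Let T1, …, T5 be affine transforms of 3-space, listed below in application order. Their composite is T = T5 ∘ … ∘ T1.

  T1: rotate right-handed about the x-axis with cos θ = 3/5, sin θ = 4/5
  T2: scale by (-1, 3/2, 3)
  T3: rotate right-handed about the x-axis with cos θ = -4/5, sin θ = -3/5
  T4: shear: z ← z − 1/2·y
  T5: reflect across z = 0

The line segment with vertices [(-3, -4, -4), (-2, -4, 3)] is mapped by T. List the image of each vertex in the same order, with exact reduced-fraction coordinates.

image vertices: (3, -276/25, -456/25), (2, 81/25, -303/50)

T1 rotate right-handed about the x-axis with cos θ = 3/5, sin θ = 4/5: (-3, -4, -4) → (-3, 4/5, -28/5); (-2, -4, 3) → (-2, -24/5, -7/5)
T2 scale by (-1, 3/2, 3): (-3, 4/5, -28/5) → (3, 6/5, -84/5); (-2, -24/5, -7/5) → (2, -36/5, -21/5)
T3 rotate right-handed about the x-axis with cos θ = -4/5, sin θ = -3/5: (3, 6/5, -84/5) → (3, -276/25, 318/25); (2, -36/5, -21/5) → (2, 81/25, 192/25)
T4 shear: z ← z − 1/2·y: (3, -276/25, 318/25) → (3, -276/25, 456/25); (2, 81/25, 192/25) → (2, 81/25, 303/50)
T5 reflect across z = 0: (3, -276/25, 456/25) → (3, -276/25, -456/25); (2, 81/25, 303/50) → (2, 81/25, -303/50)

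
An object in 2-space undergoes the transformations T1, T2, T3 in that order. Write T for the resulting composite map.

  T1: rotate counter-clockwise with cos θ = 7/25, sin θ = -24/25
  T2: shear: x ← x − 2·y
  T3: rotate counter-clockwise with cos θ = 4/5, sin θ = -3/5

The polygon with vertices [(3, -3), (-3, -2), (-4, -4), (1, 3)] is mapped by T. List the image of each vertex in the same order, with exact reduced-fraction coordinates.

T1 rotate counter-clockwise with cos θ = 7/25, sin θ = -24/25: (3, -3) → (-51/25, -93/25); (-3, -2) → (-69/25, 58/25); (-4, -4) → (-124/25, 68/25); (1, 3) → (79/25, -3/25)
T2 shear: x ← x − 2·y: (-51/25, -93/25) → (27/5, -93/25); (-69/25, 58/25) → (-37/5, 58/25); (-124/25, 68/25) → (-52/5, 68/25); (79/25, -3/25) → (17/5, -3/25)
T3 rotate counter-clockwise with cos θ = 4/5, sin θ = -3/5: (27/5, -93/25) → (261/125, -777/125); (-37/5, 58/25) → (-566/125, 787/125); (-52/5, 68/25) → (-836/125, 1052/125); (17/5, -3/25) → (331/125, -267/125)

image vertices: (261/125, -777/125), (-566/125, 787/125), (-836/125, 1052/125), (331/125, -267/125)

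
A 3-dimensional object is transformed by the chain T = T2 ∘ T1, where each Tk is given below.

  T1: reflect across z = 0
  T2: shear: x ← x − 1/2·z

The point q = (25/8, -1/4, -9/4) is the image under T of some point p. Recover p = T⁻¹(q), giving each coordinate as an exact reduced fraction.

p = (2, -1/4, 9/4)

T1 = [1 0 0 0; 0 1 0 0; 0 0 -1 0; 0 0 0 1]
T2·T1 = [1 0 1/2 0; 0 1 0 0; 0 0 -1 0; 0 0 0 1]
det M = -1; M⁻¹ = [1 0 1/2 0; 0 1 0 0; 0 0 -1 0; 0 0 0 1]
M⁻¹ · (25/8, -1/4, -9/4)ᵀ = (2, -1/4, 9/4)ᵀ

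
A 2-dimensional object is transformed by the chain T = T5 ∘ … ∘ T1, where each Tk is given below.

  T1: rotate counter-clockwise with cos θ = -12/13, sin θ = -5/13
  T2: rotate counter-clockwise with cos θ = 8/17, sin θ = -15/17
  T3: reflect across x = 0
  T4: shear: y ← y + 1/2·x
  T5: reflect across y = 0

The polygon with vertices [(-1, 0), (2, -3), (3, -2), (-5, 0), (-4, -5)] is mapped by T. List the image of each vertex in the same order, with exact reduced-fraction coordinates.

image vertices: (-171/221, 451/442), (-6/17, -58/17), (233/221, -1757/442), (-855/221, 2255/442), (-1384/221, 397/221)

T1 rotate counter-clockwise with cos θ = -12/13, sin θ = -5/13: (-1, 0) → (12/13, 5/13); (2, -3) → (-3, 2); (3, -2) → (-46/13, 9/13); (-5, 0) → (60/13, 25/13); (-4, -5) → (23/13, 80/13)
T2 rotate counter-clockwise with cos θ = 8/17, sin θ = -15/17: (12/13, 5/13) → (171/221, -140/221); (-3, 2) → (6/17, 61/17); (-46/13, 9/13) → (-233/221, 762/221); (60/13, 25/13) → (855/221, -700/221); (23/13, 80/13) → (1384/221, 295/221)
T3 reflect across x = 0: (171/221, -140/221) → (-171/221, -140/221); (6/17, 61/17) → (-6/17, 61/17); (-233/221, 762/221) → (233/221, 762/221); (855/221, -700/221) → (-855/221, -700/221); (1384/221, 295/221) → (-1384/221, 295/221)
T4 shear: y ← y + 1/2·x: (-171/221, -140/221) → (-171/221, -451/442); (-6/17, 61/17) → (-6/17, 58/17); (233/221, 762/221) → (233/221, 1757/442); (-855/221, -700/221) → (-855/221, -2255/442); (-1384/221, 295/221) → (-1384/221, -397/221)
T5 reflect across y = 0: (-171/221, -451/442) → (-171/221, 451/442); (-6/17, 58/17) → (-6/17, -58/17); (233/221, 1757/442) → (233/221, -1757/442); (-855/221, -2255/442) → (-855/221, 2255/442); (-1384/221, -397/221) → (-1384/221, 397/221)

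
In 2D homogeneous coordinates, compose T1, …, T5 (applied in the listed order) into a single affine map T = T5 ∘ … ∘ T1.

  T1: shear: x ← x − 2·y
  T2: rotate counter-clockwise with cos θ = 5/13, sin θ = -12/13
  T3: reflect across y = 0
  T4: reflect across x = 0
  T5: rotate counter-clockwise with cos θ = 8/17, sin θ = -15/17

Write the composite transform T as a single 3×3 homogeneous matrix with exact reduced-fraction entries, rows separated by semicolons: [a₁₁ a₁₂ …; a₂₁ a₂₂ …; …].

T = [140/221 -451/221 0; 171/221 -202/221 0; 0 0 1]

T1 = [1 -2 0; 0 1 0; 0 0 1]
T2·T1 = [5/13 2/13 0; -12/13 29/13 0; 0 0 1]
T3·…·T1 = [5/13 2/13 0; 12/13 -29/13 0; 0 0 1]
T4·…·T1 = [-5/13 -2/13 0; 12/13 -29/13 0; 0 0 1]
T5·…·T1 = [140/221 -451/221 0; 171/221 -202/221 0; 0 0 1]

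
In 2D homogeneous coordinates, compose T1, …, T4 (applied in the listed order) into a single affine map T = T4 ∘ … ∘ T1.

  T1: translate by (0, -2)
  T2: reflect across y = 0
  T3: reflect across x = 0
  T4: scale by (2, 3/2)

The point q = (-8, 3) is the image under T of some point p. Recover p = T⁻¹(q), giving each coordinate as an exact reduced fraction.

p = (4, 0)

T1 = [1 0 0; 0 1 -2; 0 0 1]
T2·T1 = [1 0 0; 0 -1 2; 0 0 1]
T3·…·T1 = [-1 0 0; 0 -1 2; 0 0 1]
T4·…·T1 = [-2 0 0; 0 -3/2 3; 0 0 1]
det M = 3; M⁻¹ = [-1/2 0 0; 0 -2/3 2; 0 0 1]
M⁻¹ · (-8, 3)ᵀ = (4, 0)ᵀ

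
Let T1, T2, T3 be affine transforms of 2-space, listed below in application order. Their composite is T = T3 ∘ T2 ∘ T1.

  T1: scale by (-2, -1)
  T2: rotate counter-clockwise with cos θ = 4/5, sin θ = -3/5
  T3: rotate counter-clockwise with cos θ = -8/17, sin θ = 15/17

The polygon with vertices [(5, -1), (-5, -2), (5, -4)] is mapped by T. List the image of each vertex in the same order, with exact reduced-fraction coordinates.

image vertices: (-214/85, -827/85), (-38/85, 866/85), (-466/85, -788/85)

T1 scale by (-2, -1): (5, -1) → (-10, 1); (-5, -2) → (10, 2); (5, -4) → (-10, 4)
T2 rotate counter-clockwise with cos θ = 4/5, sin θ = -3/5: (-10, 1) → (-37/5, 34/5); (10, 2) → (46/5, -22/5); (-10, 4) → (-28/5, 46/5)
T3 rotate counter-clockwise with cos θ = -8/17, sin θ = 15/17: (-37/5, 34/5) → (-214/85, -827/85); (46/5, -22/5) → (-38/85, 866/85); (-28/5, 46/5) → (-466/85, -788/85)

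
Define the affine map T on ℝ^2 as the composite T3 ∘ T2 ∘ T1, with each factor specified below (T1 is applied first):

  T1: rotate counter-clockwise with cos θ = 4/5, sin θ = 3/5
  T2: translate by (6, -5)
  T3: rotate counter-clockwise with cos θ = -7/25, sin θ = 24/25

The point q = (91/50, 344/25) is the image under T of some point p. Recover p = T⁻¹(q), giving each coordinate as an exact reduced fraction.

p = (5, -9/2)

T1 = [4/5 -3/5 0; 3/5 4/5 0; 0 0 1]
T2·T1 = [4/5 -3/5 6; 3/5 4/5 -5; 0 0 1]
T3·…·T1 = [-4/5 -3/5 78/25; 3/5 -4/5 179/25; 0 0 1]
det M = 1; M⁻¹ = [-4/5 3/5 -9/5; -3/5 -4/5 38/5; 0 0 1]
M⁻¹ · (91/50, 344/25)ᵀ = (5, -9/2)ᵀ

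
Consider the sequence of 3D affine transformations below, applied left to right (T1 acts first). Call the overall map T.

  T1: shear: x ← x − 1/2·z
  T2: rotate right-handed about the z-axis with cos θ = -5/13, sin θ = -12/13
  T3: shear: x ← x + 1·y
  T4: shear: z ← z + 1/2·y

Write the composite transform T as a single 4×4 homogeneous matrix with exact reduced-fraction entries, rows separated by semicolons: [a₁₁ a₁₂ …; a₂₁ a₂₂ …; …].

T1 = [1 0 -1/2 0; 0 1 0 0; 0 0 1 0; 0 0 0 1]
T2·T1 = [-5/13 12/13 5/26 0; -12/13 -5/13 6/13 0; 0 0 1 0; 0 0 0 1]
T3·…·T1 = [-17/13 7/13 17/26 0; -12/13 -5/13 6/13 0; 0 0 1 0; 0 0 0 1]
T4·…·T1 = [-17/13 7/13 17/26 0; -12/13 -5/13 6/13 0; -6/13 -5/26 16/13 0; 0 0 0 1]

T = [-17/13 7/13 17/26 0; -12/13 -5/13 6/13 0; -6/13 -5/26 16/13 0; 0 0 0 1]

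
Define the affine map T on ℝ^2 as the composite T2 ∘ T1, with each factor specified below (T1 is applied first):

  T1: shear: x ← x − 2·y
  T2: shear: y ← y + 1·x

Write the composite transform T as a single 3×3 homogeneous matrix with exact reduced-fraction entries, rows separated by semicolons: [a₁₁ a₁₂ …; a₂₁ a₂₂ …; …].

T = [1 -2 0; 1 -1 0; 0 0 1]

T1 = [1 -2 0; 0 1 0; 0 0 1]
T2·T1 = [1 -2 0; 1 -1 0; 0 0 1]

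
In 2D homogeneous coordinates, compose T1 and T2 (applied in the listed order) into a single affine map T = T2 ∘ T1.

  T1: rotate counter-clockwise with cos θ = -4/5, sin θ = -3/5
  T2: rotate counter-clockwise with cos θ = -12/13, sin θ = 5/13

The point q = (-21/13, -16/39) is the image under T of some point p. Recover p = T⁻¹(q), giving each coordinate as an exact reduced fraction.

T1 = [-4/5 3/5 0; -3/5 -4/5 0; 0 0 1]
T2·T1 = [63/65 -16/65 0; 16/65 63/65 0; 0 0 1]
det M = 1; M⁻¹ = [63/65 16/65 0; -16/65 63/65 0; 0 0 1]
M⁻¹ · (-21/13, -16/39)ᵀ = (-5/3, 0)ᵀ

p = (-5/3, 0)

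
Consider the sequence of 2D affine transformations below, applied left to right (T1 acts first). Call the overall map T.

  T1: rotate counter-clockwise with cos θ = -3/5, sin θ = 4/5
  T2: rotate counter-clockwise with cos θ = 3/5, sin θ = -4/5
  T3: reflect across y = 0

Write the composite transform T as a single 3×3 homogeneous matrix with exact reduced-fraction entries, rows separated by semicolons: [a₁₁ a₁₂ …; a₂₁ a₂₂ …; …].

T1 = [-3/5 -4/5 0; 4/5 -3/5 0; 0 0 1]
T2·T1 = [7/25 -24/25 0; 24/25 7/25 0; 0 0 1]
T3·…·T1 = [7/25 -24/25 0; -24/25 -7/25 0; 0 0 1]

T = [7/25 -24/25 0; -24/25 -7/25 0; 0 0 1]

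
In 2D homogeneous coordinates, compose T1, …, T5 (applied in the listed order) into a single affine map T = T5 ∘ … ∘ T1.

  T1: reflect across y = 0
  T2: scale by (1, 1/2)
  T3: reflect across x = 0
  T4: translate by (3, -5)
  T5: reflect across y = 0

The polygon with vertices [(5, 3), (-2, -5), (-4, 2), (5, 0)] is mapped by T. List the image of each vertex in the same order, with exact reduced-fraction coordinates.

T1 reflect across y = 0: (5, 3) → (5, -3); (-2, -5) → (-2, 5); (-4, 2) → (-4, -2); (5, 0) → (5, 0)
T2 scale by (1, 1/2): (5, -3) → (5, -3/2); (-2, 5) → (-2, 5/2); (-4, -2) → (-4, -1); (5, 0) → (5, 0)
T3 reflect across x = 0: (5, -3/2) → (-5, -3/2); (-2, 5/2) → (2, 5/2); (-4, -1) → (4, -1); (5, 0) → (-5, 0)
T4 translate by (3, -5): (-5, -3/2) → (-2, -13/2); (2, 5/2) → (5, -5/2); (4, -1) → (7, -6); (-5, 0) → (-2, -5)
T5 reflect across y = 0: (-2, -13/2) → (-2, 13/2); (5, -5/2) → (5, 5/2); (7, -6) → (7, 6); (-2, -5) → (-2, 5)

image vertices: (-2, 13/2), (5, 5/2), (7, 6), (-2, 5)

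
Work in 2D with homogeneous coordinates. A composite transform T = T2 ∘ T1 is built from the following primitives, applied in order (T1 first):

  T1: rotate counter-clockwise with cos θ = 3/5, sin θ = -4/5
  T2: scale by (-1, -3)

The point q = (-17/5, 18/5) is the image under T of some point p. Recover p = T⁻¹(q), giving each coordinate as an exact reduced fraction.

T1 = [3/5 4/5 0; -4/5 3/5 0; 0 0 1]
T2·T1 = [-3/5 -4/5 0; 12/5 -9/5 0; 0 0 1]
det M = 3; M⁻¹ = [-3/5 4/15 0; -4/5 -1/5 0; 0 0 1]
M⁻¹ · (-17/5, 18/5)ᵀ = (3, 2)ᵀ

p = (3, 2)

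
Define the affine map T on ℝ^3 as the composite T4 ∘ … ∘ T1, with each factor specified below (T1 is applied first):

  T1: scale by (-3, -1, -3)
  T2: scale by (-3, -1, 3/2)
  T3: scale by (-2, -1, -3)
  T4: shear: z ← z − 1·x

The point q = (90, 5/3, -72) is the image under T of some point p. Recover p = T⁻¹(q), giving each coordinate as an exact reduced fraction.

T1 = [-3 0 0 0; 0 -1 0 0; 0 0 -3 0; 0 0 0 1]
T2·T1 = [9 0 0 0; 0 1 0 0; 0 0 -9/2 0; 0 0 0 1]
T3·…·T1 = [-18 0 0 0; 0 -1 0 0; 0 0 27/2 0; 0 0 0 1]
T4·…·T1 = [-18 0 0 0; 0 -1 0 0; 18 0 27/2 0; 0 0 0 1]
det M = 243; M⁻¹ = [-1/18 0 0 0; 0 -1 0 0; 2/27 0 2/27 0; 0 0 0 1]
M⁻¹ · (90, 5/3, -72)ᵀ = (-5, -5/3, 4/3)ᵀ

p = (-5, -5/3, 4/3)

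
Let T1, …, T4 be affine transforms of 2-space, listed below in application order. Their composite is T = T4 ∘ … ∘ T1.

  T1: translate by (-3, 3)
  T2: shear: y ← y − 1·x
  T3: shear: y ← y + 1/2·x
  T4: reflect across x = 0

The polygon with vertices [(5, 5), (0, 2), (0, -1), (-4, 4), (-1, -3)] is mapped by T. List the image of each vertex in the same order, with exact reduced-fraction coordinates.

T1 translate by (-3, 3): (5, 5) → (2, 8); (0, 2) → (-3, 5); (0, -1) → (-3, 2); (-4, 4) → (-7, 7); (-1, -3) → (-4, 0)
T2 shear: y ← y − 1·x: (2, 8) → (2, 6); (-3, 5) → (-3, 8); (-3, 2) → (-3, 5); (-7, 7) → (-7, 14); (-4, 0) → (-4, 4)
T3 shear: y ← y + 1/2·x: (2, 6) → (2, 7); (-3, 8) → (-3, 13/2); (-3, 5) → (-3, 7/2); (-7, 14) → (-7, 21/2); (-4, 4) → (-4, 2)
T4 reflect across x = 0: (2, 7) → (-2, 7); (-3, 13/2) → (3, 13/2); (-3, 7/2) → (3, 7/2); (-7, 21/2) → (7, 21/2); (-4, 2) → (4, 2)

image vertices: (-2, 7), (3, 13/2), (3, 7/2), (7, 21/2), (4, 2)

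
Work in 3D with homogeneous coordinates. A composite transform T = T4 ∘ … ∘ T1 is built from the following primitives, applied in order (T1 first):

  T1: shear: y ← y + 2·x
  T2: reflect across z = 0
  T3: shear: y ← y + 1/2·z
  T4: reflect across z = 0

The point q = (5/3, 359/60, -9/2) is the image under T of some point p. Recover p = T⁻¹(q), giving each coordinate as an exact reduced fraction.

T1 = [1 0 0 0; 2 1 0 0; 0 0 1 0; 0 0 0 1]
T2·T1 = [1 0 0 0; 2 1 0 0; 0 0 -1 0; 0 0 0 1]
T3·…·T1 = [1 0 0 0; 2 1 -1/2 0; 0 0 -1 0; 0 0 0 1]
T4·…·T1 = [1 0 0 0; 2 1 -1/2 0; 0 0 1 0; 0 0 0 1]
det M = 1; M⁻¹ = [1 0 0 0; -2 1 1/2 0; 0 0 1 0; 0 0 0 1]
M⁻¹ · (5/3, 359/60, -9/2)ᵀ = (5/3, 2/5, -9/2)ᵀ

p = (5/3, 2/5, -9/2)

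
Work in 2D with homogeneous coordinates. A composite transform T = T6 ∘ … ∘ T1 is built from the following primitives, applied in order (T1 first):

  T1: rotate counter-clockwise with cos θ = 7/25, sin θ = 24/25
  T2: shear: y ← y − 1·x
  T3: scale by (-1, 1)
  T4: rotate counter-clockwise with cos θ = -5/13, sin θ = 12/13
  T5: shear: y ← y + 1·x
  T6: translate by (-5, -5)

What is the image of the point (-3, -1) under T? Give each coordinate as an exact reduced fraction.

T(p) = (-626/325, -252/325)

T1 rotate counter-clockwise with cos θ = 7/25, sin θ = 24/25: (-3, -1) → (3/25, -79/25)
T2 shear: y ← y − 1·x: (3/25, -79/25) → (3/25, -82/25)
T3 scale by (-1, 1): (3/25, -82/25) → (-3/25, -82/25)
T4 rotate counter-clockwise with cos θ = -5/13, sin θ = 12/13: (-3/25, -82/25) → (999/325, 374/325)
T5 shear: y ← y + 1·x: (999/325, 374/325) → (999/325, 1373/325)
T6 translate by (-5, -5): (999/325, 1373/325) → (-626/325, -252/325)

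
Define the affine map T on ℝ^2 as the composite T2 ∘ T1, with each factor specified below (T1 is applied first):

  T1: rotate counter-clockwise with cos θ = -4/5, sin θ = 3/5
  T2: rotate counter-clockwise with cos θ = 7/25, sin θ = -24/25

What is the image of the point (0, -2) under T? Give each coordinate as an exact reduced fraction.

T1 rotate counter-clockwise with cos θ = -4/5, sin θ = 3/5: (0, -2) → (6/5, 8/5)
T2 rotate counter-clockwise with cos θ = 7/25, sin θ = -24/25: (6/5, 8/5) → (234/125, -88/125)

T(p) = (234/125, -88/125)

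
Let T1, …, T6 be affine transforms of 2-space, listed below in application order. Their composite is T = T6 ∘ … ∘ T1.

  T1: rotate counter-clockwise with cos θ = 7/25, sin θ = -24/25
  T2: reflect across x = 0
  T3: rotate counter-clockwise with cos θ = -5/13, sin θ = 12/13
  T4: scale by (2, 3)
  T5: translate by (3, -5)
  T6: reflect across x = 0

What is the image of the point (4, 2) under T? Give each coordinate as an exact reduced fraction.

T1 rotate counter-clockwise with cos θ = 7/25, sin θ = -24/25: (4, 2) → (76/25, -82/25)
T2 reflect across x = 0: (76/25, -82/25) → (-76/25, -82/25)
T3 rotate counter-clockwise with cos θ = -5/13, sin θ = 12/13: (-76/25, -82/25) → (1364/325, -502/325)
T4 scale by (2, 3): (1364/325, -502/325) → (2728/325, -1506/325)
T5 translate by (3, -5): (2728/325, -1506/325) → (3703/325, -3131/325)
T6 reflect across x = 0: (3703/325, -3131/325) → (-3703/325, -3131/325)

T(p) = (-3703/325, -3131/325)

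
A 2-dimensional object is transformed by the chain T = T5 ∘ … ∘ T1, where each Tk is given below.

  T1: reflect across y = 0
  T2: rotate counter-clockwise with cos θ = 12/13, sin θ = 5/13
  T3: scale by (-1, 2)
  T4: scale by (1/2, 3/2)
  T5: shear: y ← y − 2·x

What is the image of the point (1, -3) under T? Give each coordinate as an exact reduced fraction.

T(p) = (3/26, 120/13)

T1 reflect across y = 0: (1, -3) → (1, 3)
T2 rotate counter-clockwise with cos θ = 12/13, sin θ = 5/13: (1, 3) → (-3/13, 41/13)
T3 scale by (-1, 2): (-3/13, 41/13) → (3/13, 82/13)
T4 scale by (1/2, 3/2): (3/13, 82/13) → (3/26, 123/13)
T5 shear: y ← y − 2·x: (3/26, 123/13) → (3/26, 120/13)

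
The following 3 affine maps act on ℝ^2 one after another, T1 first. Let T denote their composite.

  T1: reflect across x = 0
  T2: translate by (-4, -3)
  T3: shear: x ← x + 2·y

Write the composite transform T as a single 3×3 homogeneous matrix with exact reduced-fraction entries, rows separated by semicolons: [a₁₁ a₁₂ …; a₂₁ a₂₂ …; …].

T = [-1 2 -10; 0 1 -3; 0 0 1]

T1 = [-1 0 0; 0 1 0; 0 0 1]
T2·T1 = [-1 0 -4; 0 1 -3; 0 0 1]
T3·…·T1 = [-1 2 -10; 0 1 -3; 0 0 1]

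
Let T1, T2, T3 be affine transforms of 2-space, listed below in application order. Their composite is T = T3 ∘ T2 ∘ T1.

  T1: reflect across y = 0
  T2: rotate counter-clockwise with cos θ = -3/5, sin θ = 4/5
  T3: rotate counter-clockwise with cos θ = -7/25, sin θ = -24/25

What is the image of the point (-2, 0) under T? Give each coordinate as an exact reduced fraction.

T(p) = (-234/125, -88/125)

T1 reflect across y = 0: (-2, 0) → (-2, 0)
T2 rotate counter-clockwise with cos θ = -3/5, sin θ = 4/5: (-2, 0) → (6/5, -8/5)
T3 rotate counter-clockwise with cos θ = -7/25, sin θ = -24/25: (6/5, -8/5) → (-234/125, -88/125)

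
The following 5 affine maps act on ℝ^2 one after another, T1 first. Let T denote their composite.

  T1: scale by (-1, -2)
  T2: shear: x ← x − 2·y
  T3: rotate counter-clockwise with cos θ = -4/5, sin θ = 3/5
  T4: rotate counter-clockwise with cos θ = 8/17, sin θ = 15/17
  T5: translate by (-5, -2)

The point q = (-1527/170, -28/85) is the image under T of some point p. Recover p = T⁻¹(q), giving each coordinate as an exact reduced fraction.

T1 = [-1 0 0; 0 -2 0; 0 0 1]
T2·T1 = [-1 4 0; 0 -2 0; 0 0 1]
T3·…·T1 = [4/5 -2 0; -3/5 4 0; 0 0 1]
T4·…·T1 = [77/85 -76/17 0; 36/85 2/17 0; 0 0 1]
T5·…·T1 = [77/85 -76/17 -5; 36/85 2/17 -2; 0 0 1]
det M = 2; M⁻¹ = [1/17 38/17 81/17; -18/85 77/170 -13/85; 0 0 1]
M⁻¹ · (-1527/170, -28/85)ᵀ = (7/2, 8/5)ᵀ

p = (7/2, 8/5)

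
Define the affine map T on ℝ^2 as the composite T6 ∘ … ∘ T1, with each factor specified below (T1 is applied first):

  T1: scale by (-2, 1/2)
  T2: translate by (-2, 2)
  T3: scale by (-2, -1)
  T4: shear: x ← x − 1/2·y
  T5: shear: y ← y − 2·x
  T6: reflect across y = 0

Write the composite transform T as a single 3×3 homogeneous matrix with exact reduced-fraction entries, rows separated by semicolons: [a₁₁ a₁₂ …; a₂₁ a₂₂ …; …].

T1 = [-2 0 0; 0 1/2 0; 0 0 1]
T2·T1 = [-2 0 -2; 0 1/2 2; 0 0 1]
T3·…·T1 = [4 0 4; 0 -1/2 -2; 0 0 1]
T4·…·T1 = [4 1/4 5; 0 -1/2 -2; 0 0 1]
T5·…·T1 = [4 1/4 5; -8 -1 -12; 0 0 1]
T6·…·T1 = [4 1/4 5; 8 1 12; 0 0 1]

T = [4 1/4 5; 8 1 12; 0 0 1]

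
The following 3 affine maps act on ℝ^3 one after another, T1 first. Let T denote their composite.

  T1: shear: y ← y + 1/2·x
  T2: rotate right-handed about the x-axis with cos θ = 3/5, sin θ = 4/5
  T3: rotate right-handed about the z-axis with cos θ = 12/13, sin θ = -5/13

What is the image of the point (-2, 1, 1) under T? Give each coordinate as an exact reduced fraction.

T1 shear: y ← y + 1/2·x: (-2, 1, 1) → (-2, 0, 1)
T2 rotate right-handed about the x-axis with cos θ = 3/5, sin θ = 4/5: (-2, 0, 1) → (-2, -4/5, 3/5)
T3 rotate right-handed about the z-axis with cos θ = 12/13, sin θ = -5/13: (-2, -4/5, 3/5) → (-28/13, 2/65, 3/5)

T(p) = (-28/13, 2/65, 3/5)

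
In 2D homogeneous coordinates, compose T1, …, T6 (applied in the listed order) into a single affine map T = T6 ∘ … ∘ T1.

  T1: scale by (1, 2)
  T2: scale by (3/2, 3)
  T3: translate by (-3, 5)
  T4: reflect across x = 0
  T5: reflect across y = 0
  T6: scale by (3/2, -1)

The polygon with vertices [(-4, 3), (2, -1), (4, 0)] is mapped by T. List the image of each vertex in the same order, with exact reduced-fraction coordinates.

image vertices: (27/2, 23), (0, -1), (-9/2, 5)

T1 scale by (1, 2): (-4, 3) → (-4, 6); (2, -1) → (2, -2); (4, 0) → (4, 0)
T2 scale by (3/2, 3): (-4, 6) → (-6, 18); (2, -2) → (3, -6); (4, 0) → (6, 0)
T3 translate by (-3, 5): (-6, 18) → (-9, 23); (3, -6) → (0, -1); (6, 0) → (3, 5)
T4 reflect across x = 0: (-9, 23) → (9, 23); (0, -1) → (0, -1); (3, 5) → (-3, 5)
T5 reflect across y = 0: (9, 23) → (9, -23); (0, -1) → (0, 1); (-3, 5) → (-3, -5)
T6 scale by (3/2, -1): (9, -23) → (27/2, 23); (0, 1) → (0, -1); (-3, -5) → (-9/2, 5)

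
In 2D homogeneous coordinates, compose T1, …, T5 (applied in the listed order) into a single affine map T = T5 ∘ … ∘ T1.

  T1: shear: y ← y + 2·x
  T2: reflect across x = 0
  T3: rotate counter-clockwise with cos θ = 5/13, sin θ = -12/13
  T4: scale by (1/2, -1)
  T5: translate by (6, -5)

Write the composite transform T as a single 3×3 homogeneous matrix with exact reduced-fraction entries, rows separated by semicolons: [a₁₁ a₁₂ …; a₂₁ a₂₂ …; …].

T = [19/26 6/13 6; -22/13 -5/13 -5; 0 0 1]

T1 = [1 0 0; 2 1 0; 0 0 1]
T2·T1 = [-1 0 0; 2 1 0; 0 0 1]
T3·…·T1 = [19/13 12/13 0; 22/13 5/13 0; 0 0 1]
T4·…·T1 = [19/26 6/13 0; -22/13 -5/13 0; 0 0 1]
T5·…·T1 = [19/26 6/13 6; -22/13 -5/13 -5; 0 0 1]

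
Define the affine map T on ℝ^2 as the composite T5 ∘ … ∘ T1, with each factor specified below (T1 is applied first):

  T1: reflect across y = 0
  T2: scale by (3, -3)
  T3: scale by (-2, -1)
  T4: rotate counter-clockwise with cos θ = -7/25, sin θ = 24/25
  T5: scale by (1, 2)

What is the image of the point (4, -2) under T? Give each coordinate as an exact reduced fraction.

T1 reflect across y = 0: (4, -2) → (4, 2)
T2 scale by (3, -3): (4, 2) → (12, -6)
T3 scale by (-2, -1): (12, -6) → (-24, 6)
T4 rotate counter-clockwise with cos θ = -7/25, sin θ = 24/25: (-24, 6) → (24/25, -618/25)
T5 scale by (1, 2): (24/25, -618/25) → (24/25, -1236/25)

T(p) = (24/25, -1236/25)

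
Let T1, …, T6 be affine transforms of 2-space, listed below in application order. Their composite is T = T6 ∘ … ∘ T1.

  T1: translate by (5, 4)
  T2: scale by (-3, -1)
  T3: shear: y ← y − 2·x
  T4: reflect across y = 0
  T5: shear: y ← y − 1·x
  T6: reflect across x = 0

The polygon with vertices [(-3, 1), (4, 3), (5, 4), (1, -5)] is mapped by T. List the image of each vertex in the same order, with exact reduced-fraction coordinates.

image vertices: (6, -1), (27, -20), (30, -22), (18, -19)

T1 translate by (5, 4): (-3, 1) → (2, 5); (4, 3) → (9, 7); (5, 4) → (10, 8); (1, -5) → (6, -1)
T2 scale by (-3, -1): (2, 5) → (-6, -5); (9, 7) → (-27, -7); (10, 8) → (-30, -8); (6, -1) → (-18, 1)
T3 shear: y ← y − 2·x: (-6, -5) → (-6, 7); (-27, -7) → (-27, 47); (-30, -8) → (-30, 52); (-18, 1) → (-18, 37)
T4 reflect across y = 0: (-6, 7) → (-6, -7); (-27, 47) → (-27, -47); (-30, 52) → (-30, -52); (-18, 37) → (-18, -37)
T5 shear: y ← y − 1·x: (-6, -7) → (-6, -1); (-27, -47) → (-27, -20); (-30, -52) → (-30, -22); (-18, -37) → (-18, -19)
T6 reflect across x = 0: (-6, -1) → (6, -1); (-27, -20) → (27, -20); (-30, -22) → (30, -22); (-18, -19) → (18, -19)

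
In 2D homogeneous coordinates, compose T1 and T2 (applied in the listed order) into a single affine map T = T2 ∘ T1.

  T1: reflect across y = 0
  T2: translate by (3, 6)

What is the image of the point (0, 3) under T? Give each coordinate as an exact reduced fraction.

T1 reflect across y = 0: (0, 3) → (0, -3)
T2 translate by (3, 6): (0, -3) → (3, 3)

T(p) = (3, 3)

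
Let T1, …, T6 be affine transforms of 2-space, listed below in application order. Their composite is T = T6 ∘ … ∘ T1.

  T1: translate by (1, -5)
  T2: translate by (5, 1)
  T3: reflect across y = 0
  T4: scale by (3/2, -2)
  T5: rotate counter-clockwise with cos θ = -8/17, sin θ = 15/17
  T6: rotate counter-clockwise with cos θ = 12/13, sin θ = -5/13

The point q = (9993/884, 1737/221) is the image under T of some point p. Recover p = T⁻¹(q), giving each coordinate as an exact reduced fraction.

T1 = [1 0 1; 0 1 -5; 0 0 1]
T2·T1 = [1 0 6; 0 1 -4; 0 0 1]
T3·…·T1 = [1 0 6; 0 -1 4; 0 0 1]
T4·…·T1 = [3/2 0 9; 0 2 -8; 0 0 1]
T5·…·T1 = [-12/17 -30/17 48/17; 45/34 -16/17 199/17; 0 0 1]
T6·…·T1 = [-63/442 -440/221 1571/221; 330/221 -42/221 2148/221; 0 0 1]
det M = 3; M⁻¹ = [-14/221 440/663 -6; -110/221 -21/442 4; 0 0 1]
M⁻¹ · (9993/884, 1737/221)ᵀ = (-3/2, -2)ᵀ

p = (-3/2, -2)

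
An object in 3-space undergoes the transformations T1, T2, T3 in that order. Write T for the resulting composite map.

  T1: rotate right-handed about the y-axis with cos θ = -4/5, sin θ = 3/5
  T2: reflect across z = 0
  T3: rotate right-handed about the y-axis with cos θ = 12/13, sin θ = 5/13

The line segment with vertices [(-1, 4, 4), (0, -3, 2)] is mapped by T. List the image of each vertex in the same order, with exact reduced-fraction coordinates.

T1 rotate right-handed about the y-axis with cos θ = -4/5, sin θ = 3/5: (-1, 4, 4) → (16/5, 4, -13/5); (0, -3, 2) → (6/5, -3, -8/5)
T2 reflect across z = 0: (16/5, 4, -13/5) → (16/5, 4, 13/5); (6/5, -3, -8/5) → (6/5, -3, 8/5)
T3 rotate right-handed about the y-axis with cos θ = 12/13, sin θ = 5/13: (16/5, 4, 13/5) → (257/65, 4, 76/65); (6/5, -3, 8/5) → (112/65, -3, 66/65)

image vertices: (257/65, 4, 76/65), (112/65, -3, 66/65)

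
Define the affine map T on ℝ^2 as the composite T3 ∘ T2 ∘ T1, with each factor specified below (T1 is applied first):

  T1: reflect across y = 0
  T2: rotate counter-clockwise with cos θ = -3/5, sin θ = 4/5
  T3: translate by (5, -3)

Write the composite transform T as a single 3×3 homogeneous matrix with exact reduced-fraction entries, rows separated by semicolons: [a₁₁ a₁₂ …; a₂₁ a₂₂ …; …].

T = [-3/5 4/5 5; 4/5 3/5 -3; 0 0 1]

T1 = [1 0 0; 0 -1 0; 0 0 1]
T2·T1 = [-3/5 4/5 0; 4/5 3/5 0; 0 0 1]
T3·…·T1 = [-3/5 4/5 5; 4/5 3/5 -3; 0 0 1]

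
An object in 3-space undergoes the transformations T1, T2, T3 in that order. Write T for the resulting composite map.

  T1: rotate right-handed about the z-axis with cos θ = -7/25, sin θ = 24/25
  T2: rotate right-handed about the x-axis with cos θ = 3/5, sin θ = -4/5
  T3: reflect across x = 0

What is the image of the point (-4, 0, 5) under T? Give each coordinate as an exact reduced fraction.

T(p) = (-28/25, 212/125, 759/125)

T1 rotate right-handed about the z-axis with cos θ = -7/25, sin θ = 24/25: (-4, 0, 5) → (28/25, -96/25, 5)
T2 rotate right-handed about the x-axis with cos θ = 3/5, sin θ = -4/5: (28/25, -96/25, 5) → (28/25, 212/125, 759/125)
T3 reflect across x = 0: (28/25, 212/125, 759/125) → (-28/25, 212/125, 759/125)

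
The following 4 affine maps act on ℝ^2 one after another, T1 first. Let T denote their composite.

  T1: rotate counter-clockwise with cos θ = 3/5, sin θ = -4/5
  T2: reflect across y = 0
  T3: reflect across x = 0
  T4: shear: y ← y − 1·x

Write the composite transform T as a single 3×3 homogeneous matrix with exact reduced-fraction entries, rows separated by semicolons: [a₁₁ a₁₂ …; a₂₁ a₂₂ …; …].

T1 = [3/5 4/5 0; -4/5 3/5 0; 0 0 1]
T2·T1 = [3/5 4/5 0; 4/5 -3/5 0; 0 0 1]
T3·…·T1 = [-3/5 -4/5 0; 4/5 -3/5 0; 0 0 1]
T4·…·T1 = [-3/5 -4/5 0; 7/5 1/5 0; 0 0 1]

T = [-3/5 -4/5 0; 7/5 1/5 0; 0 0 1]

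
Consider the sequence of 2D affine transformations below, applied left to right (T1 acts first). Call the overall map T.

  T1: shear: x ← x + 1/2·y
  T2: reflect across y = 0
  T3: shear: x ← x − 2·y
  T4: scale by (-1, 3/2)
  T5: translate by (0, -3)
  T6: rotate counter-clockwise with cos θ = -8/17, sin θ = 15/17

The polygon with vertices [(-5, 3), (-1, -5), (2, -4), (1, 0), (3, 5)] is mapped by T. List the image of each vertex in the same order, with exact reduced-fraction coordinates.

image vertices: (265/34, 45/34), (-351/34, 333/34), (-109/17, 96/17), (53/17, 9/17), (563/34, -297/34)

T1 shear: x ← x + 1/2·y: (-5, 3) → (-7/2, 3); (-1, -5) → (-7/2, -5); (2, -4) → (0, -4); (1, 0) → (1, 0); (3, 5) → (11/2, 5)
T2 reflect across y = 0: (-7/2, 3) → (-7/2, -3); (-7/2, -5) → (-7/2, 5); (0, -4) → (0, 4); (1, 0) → (1, 0); (11/2, 5) → (11/2, -5)
T3 shear: x ← x − 2·y: (-7/2, -3) → (5/2, -3); (-7/2, 5) → (-27/2, 5); (0, 4) → (-8, 4); (1, 0) → (1, 0); (11/2, -5) → (31/2, -5)
T4 scale by (-1, 3/2): (5/2, -3) → (-5/2, -9/2); (-27/2, 5) → (27/2, 15/2); (-8, 4) → (8, 6); (1, 0) → (-1, 0); (31/2, -5) → (-31/2, -15/2)
T5 translate by (0, -3): (-5/2, -9/2) → (-5/2, -15/2); (27/2, 15/2) → (27/2, 9/2); (8, 6) → (8, 3); (-1, 0) → (-1, -3); (-31/2, -15/2) → (-31/2, -21/2)
T6 rotate counter-clockwise with cos θ = -8/17, sin θ = 15/17: (-5/2, -15/2) → (265/34, 45/34); (27/2, 9/2) → (-351/34, 333/34); (8, 3) → (-109/17, 96/17); (-1, -3) → (53/17, 9/17); (-31/2, -21/2) → (563/34, -297/34)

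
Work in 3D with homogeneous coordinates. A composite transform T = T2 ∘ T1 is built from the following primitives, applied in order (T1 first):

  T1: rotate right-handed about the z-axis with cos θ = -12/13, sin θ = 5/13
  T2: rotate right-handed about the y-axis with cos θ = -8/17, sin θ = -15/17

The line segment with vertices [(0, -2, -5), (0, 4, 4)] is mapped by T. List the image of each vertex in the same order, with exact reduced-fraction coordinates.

image vertices: (895/221, 24/13, 670/221), (-620/221, -48/13, -716/221)

T1 rotate right-handed about the z-axis with cos θ = -12/13, sin θ = 5/13: (0, -2, -5) → (10/13, 24/13, -5); (0, 4, 4) → (-20/13, -48/13, 4)
T2 rotate right-handed about the y-axis with cos θ = -8/17, sin θ = -15/17: (10/13, 24/13, -5) → (895/221, 24/13, 670/221); (-20/13, -48/13, 4) → (-620/221, -48/13, -716/221)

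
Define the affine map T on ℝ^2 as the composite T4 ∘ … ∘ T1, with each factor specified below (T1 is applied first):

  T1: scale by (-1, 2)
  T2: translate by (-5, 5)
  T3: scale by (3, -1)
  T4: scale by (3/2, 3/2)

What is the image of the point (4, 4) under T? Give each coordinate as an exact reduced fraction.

T1 scale by (-1, 2): (4, 4) → (-4, 8)
T2 translate by (-5, 5): (-4, 8) → (-9, 13)
T3 scale by (3, -1): (-9, 13) → (-27, -13)
T4 scale by (3/2, 3/2): (-27, -13) → (-81/2, -39/2)

T(p) = (-81/2, -39/2)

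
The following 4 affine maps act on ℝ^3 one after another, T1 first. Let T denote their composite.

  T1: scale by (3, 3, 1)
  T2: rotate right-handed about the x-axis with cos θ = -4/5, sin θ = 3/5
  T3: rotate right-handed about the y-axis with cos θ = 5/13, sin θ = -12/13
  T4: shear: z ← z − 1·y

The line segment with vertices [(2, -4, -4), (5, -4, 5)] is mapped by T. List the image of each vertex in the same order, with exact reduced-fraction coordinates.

T1 scale by (3, 3, 1): (2, -4, -4) → (6, -12, -4); (5, -4, 5) → (15, -12, 5)
T2 rotate right-handed about the x-axis with cos θ = -4/5, sin θ = 3/5: (6, -12, -4) → (6, 12, -4); (15, -12, 5) → (15, 33/5, -56/5)
T3 rotate right-handed about the y-axis with cos θ = 5/13, sin θ = -12/13: (6, 12, -4) → (6, 12, 4); (15, 33/5, -56/5) → (1047/65, 33/5, 124/13)
T4 shear: z ← z − 1·y: (6, 12, 4) → (6, 12, -8); (1047/65, 33/5, 124/13) → (1047/65, 33/5, 191/65)

image vertices: (6, 12, -8), (1047/65, 33/5, 191/65)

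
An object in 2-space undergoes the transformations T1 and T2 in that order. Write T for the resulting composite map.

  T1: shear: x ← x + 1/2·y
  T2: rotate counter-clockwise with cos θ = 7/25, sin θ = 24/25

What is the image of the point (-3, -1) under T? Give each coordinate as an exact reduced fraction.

T1 shear: x ← x + 1/2·y: (-3, -1) → (-7/2, -1)
T2 rotate counter-clockwise with cos θ = 7/25, sin θ = 24/25: (-7/2, -1) → (-1/50, -91/25)

T(p) = (-1/50, -91/25)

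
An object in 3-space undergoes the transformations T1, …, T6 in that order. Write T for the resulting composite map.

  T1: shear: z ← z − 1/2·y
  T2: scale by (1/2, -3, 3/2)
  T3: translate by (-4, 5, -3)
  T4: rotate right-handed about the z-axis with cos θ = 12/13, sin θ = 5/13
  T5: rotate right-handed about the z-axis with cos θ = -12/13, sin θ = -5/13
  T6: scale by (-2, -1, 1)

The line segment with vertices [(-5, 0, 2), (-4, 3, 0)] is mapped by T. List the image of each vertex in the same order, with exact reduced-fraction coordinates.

image vertices: (-2747/169, -185/169, 0), (-36/13, -92/13, -21/4)

T1 shear: z ← z − 1/2·y: (-5, 0, 2) → (-5, 0, 2); (-4, 3, 0) → (-4, 3, -3/2)
T2 scale by (1/2, -3, 3/2): (-5, 0, 2) → (-5/2, 0, 3); (-4, 3, -3/2) → (-2, -9, -9/4)
T3 translate by (-4, 5, -3): (-5/2, 0, 3) → (-13/2, 5, 0); (-2, -9, -9/4) → (-6, -4, -21/4)
T4 rotate right-handed about the z-axis with cos θ = 12/13, sin θ = 5/13: (-13/2, 5, 0) → (-103/13, 55/26, 0); (-6, -4, -21/4) → (-4, -6, -21/4)
T5 rotate right-handed about the z-axis with cos θ = -12/13, sin θ = -5/13: (-103/13, 55/26, 0) → (2747/338, 185/169, 0); (-4, -6, -21/4) → (18/13, 92/13, -21/4)
T6 scale by (-2, -1, 1): (2747/338, 185/169, 0) → (-2747/169, -185/169, 0); (18/13, 92/13, -21/4) → (-36/13, -92/13, -21/4)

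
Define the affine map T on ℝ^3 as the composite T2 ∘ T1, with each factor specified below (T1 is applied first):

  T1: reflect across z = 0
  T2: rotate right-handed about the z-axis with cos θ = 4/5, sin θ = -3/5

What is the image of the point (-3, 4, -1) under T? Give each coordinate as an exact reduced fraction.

T(p) = (0, 5, 1)

T1 reflect across z = 0: (-3, 4, -1) → (-3, 4, 1)
T2 rotate right-handed about the z-axis with cos θ = 4/5, sin θ = -3/5: (-3, 4, 1) → (0, 5, 1)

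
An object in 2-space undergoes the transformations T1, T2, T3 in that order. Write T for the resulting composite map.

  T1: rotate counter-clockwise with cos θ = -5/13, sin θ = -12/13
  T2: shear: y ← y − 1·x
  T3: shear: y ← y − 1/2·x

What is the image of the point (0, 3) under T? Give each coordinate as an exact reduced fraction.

T(p) = (36/13, -69/13)

T1 rotate counter-clockwise with cos θ = -5/13, sin θ = -12/13: (0, 3) → (36/13, -15/13)
T2 shear: y ← y − 1·x: (36/13, -15/13) → (36/13, -51/13)
T3 shear: y ← y − 1/2·x: (36/13, -51/13) → (36/13, -69/13)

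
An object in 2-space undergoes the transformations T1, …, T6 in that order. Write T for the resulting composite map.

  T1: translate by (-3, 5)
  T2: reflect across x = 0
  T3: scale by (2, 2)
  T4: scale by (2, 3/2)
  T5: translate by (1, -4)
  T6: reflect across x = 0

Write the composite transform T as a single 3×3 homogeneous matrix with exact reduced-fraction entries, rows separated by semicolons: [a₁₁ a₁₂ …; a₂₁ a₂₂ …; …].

T1 = [1 0 -3; 0 1 5; 0 0 1]
T2·T1 = [-1 0 3; 0 1 5; 0 0 1]
T3·…·T1 = [-2 0 6; 0 2 10; 0 0 1]
T4·…·T1 = [-4 0 12; 0 3 15; 0 0 1]
T5·…·T1 = [-4 0 13; 0 3 11; 0 0 1]
T6·…·T1 = [4 0 -13; 0 3 11; 0 0 1]

T = [4 0 -13; 0 3 11; 0 0 1]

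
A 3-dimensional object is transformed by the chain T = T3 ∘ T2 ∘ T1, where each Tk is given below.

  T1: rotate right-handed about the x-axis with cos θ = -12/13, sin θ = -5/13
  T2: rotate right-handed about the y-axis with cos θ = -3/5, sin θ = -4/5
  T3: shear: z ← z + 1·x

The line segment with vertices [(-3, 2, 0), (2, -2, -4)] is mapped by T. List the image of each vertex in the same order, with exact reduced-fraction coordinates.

T1 rotate right-handed about the x-axis with cos θ = -12/13, sin θ = -5/13: (-3, 2, 0) → (-3, -24/13, -10/13); (2, -2, -4) → (2, 4/13, 58/13)
T2 rotate right-handed about the y-axis with cos θ = -3/5, sin θ = -4/5: (-3, -24/13, -10/13) → (157/65, -24/13, -126/65); (2, 4/13, 58/13) → (-62/13, 4/13, -14/13)
T3 shear: z ← z + 1·x: (157/65, -24/13, -126/65) → (157/65, -24/13, 31/65); (-62/13, 4/13, -14/13) → (-62/13, 4/13, -76/13)

image vertices: (157/65, -24/13, 31/65), (-62/13, 4/13, -76/13)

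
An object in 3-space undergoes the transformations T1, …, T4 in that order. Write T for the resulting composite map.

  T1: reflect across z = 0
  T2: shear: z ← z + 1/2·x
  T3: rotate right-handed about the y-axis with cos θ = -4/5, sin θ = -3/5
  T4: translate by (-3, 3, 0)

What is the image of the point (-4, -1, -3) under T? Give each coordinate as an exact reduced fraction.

T1 reflect across z = 0: (-4, -1, -3) → (-4, -1, 3)
T2 shear: z ← z + 1/2·x: (-4, -1, 3) → (-4, -1, 1)
T3 rotate right-handed about the y-axis with cos θ = -4/5, sin θ = -3/5: (-4, -1, 1) → (13/5, -1, -16/5)
T4 translate by (-3, 3, 0): (13/5, -1, -16/5) → (-2/5, 2, -16/5)

T(p) = (-2/5, 2, -16/5)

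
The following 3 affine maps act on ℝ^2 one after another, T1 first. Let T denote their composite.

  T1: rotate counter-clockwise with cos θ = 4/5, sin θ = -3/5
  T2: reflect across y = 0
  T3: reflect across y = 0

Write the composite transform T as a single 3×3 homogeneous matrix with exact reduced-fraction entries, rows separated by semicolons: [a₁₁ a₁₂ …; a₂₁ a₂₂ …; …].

T = [4/5 3/5 0; -3/5 4/5 0; 0 0 1]

T1 = [4/5 3/5 0; -3/5 4/5 0; 0 0 1]
T2·T1 = [4/5 3/5 0; 3/5 -4/5 0; 0 0 1]
T3·…·T1 = [4/5 3/5 0; -3/5 4/5 0; 0 0 1]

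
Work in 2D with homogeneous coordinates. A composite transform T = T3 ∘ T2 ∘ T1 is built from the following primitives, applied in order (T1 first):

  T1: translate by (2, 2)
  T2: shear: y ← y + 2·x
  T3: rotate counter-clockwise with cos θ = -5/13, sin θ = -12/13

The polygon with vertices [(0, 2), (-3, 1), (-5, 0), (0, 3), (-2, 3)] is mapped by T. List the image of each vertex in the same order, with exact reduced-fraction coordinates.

image vertices: (86/13, -64/13), (17/13, 7/13), (-33/13, 56/13), (98/13, -69/13), (60/13, -25/13)

T1 translate by (2, 2): (0, 2) → (2, 4); (-3, 1) → (-1, 3); (-5, 0) → (-3, 2); (0, 3) → (2, 5); (-2, 3) → (0, 5)
T2 shear: y ← y + 2·x: (2, 4) → (2, 8); (-1, 3) → (-1, 1); (-3, 2) → (-3, -4); (2, 5) → (2, 9); (0, 5) → (0, 5)
T3 rotate counter-clockwise with cos θ = -5/13, sin θ = -12/13: (2, 8) → (86/13, -64/13); (-1, 1) → (17/13, 7/13); (-3, -4) → (-33/13, 56/13); (2, 9) → (98/13, -69/13); (0, 5) → (60/13, -25/13)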